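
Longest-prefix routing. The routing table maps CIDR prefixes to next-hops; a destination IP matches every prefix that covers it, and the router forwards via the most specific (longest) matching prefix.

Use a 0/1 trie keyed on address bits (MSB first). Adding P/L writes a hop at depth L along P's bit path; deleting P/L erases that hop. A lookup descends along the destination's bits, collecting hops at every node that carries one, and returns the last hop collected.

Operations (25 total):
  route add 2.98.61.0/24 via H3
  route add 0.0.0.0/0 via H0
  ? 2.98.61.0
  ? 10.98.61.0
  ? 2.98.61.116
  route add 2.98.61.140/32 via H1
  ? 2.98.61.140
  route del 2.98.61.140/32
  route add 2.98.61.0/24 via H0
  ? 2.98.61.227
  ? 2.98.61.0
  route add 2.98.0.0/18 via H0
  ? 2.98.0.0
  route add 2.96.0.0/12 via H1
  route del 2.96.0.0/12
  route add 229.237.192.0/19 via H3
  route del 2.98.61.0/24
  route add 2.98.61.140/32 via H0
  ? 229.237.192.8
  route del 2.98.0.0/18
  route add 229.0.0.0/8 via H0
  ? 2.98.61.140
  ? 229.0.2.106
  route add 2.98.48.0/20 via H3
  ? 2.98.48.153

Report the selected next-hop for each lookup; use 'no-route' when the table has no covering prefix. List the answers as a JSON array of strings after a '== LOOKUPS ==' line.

Trace:
  add 2.98.61.0/24 -> H3 at depth 24
  add 0.0.0.0/0 -> H0 at depth 0
  Q 2.98.61.0: descend 000000100110001000111101 ; hops seen [H0,H3] ; pick H3
  Q 10.98.61.0: descend 0000 ; hops seen [H0] ; pick H0
  Q 2.98.61.116: descend 000000100110001000111101 ; hops seen [H0,H3] ; pick H3
  add 2.98.61.140/32 -> H1 at depth 32
  Q 2.98.61.140: descend 00000010011000100011110110001100 ; hops seen [H0,H3,H1] ; pick H1
  del 2.98.61.140/32 (clear depth 32)
  add 2.98.61.0/24 -> H0 at depth 24
  Q 2.98.61.227: descend 0000001001100010001111011 ; hops seen [H0,H0] ; pick H0
  Q 2.98.61.0: descend 000000100110001000111101 ; hops seen [H0,H0] ; pick H0
  add 2.98.0.0/18 -> H0 at depth 18
  Q 2.98.0.0: descend 000000100110001000 ; hops seen [H0,H0] ; pick H0
  add 2.96.0.0/12 -> H1 at depth 12
  del 2.96.0.0/12 (clear depth 12)
  add 229.237.192.0/19 -> H3 at depth 19
  del 2.98.61.0/24 (clear depth 24)
  add 2.98.61.140/32 -> H0 at depth 32
  Q 229.237.192.8: descend 1110010111101101110 ; hops seen [H0,H3] ; pick H3
  del 2.98.0.0/18 (clear depth 18)
  add 229.0.0.0/8 -> H0 at depth 8
  Q 2.98.61.140: descend 00000010011000100011110110001100 ; hops seen [H0,H0] ; pick H0
  Q 229.0.2.106: descend 11100101 ; hops seen [H0,H0] ; pick H0
  add 2.98.48.0/20 -> H3 at depth 20
  Q 2.98.48.153: descend 00000010011000100011 ; hops seen [H0,H3] ; pick H3

== LOOKUPS ==
["H3","H0","H3","H1","H0","H0","H0","H3","H0","H0","H3"]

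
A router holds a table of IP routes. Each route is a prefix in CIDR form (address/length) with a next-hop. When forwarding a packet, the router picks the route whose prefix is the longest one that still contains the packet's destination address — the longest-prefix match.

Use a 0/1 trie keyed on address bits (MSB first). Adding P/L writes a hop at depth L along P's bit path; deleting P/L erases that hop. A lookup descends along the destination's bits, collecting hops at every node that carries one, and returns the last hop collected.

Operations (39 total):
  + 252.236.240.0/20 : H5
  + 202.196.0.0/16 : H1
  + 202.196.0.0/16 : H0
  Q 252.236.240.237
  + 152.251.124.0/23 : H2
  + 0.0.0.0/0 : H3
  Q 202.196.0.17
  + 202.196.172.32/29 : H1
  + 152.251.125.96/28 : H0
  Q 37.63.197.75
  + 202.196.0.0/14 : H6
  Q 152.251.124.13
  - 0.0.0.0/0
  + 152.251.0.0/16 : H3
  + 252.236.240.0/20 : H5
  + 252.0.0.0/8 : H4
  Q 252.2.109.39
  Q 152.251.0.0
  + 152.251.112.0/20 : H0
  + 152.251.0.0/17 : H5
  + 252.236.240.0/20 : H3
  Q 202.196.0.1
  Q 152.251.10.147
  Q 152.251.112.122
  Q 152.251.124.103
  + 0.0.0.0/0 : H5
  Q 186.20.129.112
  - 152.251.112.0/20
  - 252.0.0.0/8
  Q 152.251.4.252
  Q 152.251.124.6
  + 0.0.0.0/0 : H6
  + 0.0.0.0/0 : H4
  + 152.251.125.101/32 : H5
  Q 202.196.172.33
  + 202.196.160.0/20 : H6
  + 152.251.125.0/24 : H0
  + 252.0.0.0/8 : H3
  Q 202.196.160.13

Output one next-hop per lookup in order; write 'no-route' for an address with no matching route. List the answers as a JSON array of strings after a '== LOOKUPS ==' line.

Trace:
  + 252.236.240.0/20 (H5) depth=20
  + 202.196.0.0/16 (H1) depth=16
  + 202.196.0.0/16 (H0) depth=16
  lookup 252.236.240.237: bits 11111100111011001111 walk d0:-→d1:-→d2:-→d3:-→d4:-→d5:-→d6:-→d7:-→d8:-→d9:-→d10:-→d11:-→d12:-→d13:-→d14:-→d15:-→d16:-→d17:-→d18:-→d19:-→d20:H5 -> H5
  + 152.251.124.0/23 (H2) depth=23
  + 0.0.0.0/0 (H3) depth=0
  lookup 202.196.0.17: bits 1100101011000100 walk d0:H3→d1:-→d2:-→d3:-→d4:-→d5:-→d6:-→d7:-→d8:-→d9:-→d10:-→d11:-→d12:-→d13:-→d14:-→d15:-→d16:H0 -> H0
  + 202.196.172.32/29 (H1) depth=29
  + 152.251.125.96/28 (H0) depth=28
  lookup 37.63.197.75: bits ε walk d0:H3 -> H3
  + 202.196.0.0/14 (H6) depth=14
  lookup 152.251.124.13: bits 10011000111110110111110 walk d0:H3→d1:-→d2:-→d3:-→d4:-→d5:-→d6:-→d7:-→d8:-→d9:-→d10:-→d11:-→d12:-→d13:-→d14:-→d15:-→d16:-→d17:-→d18:-→d19:-→d20:-→d21:-→d22:-→d23:H2 -> H2
  - 0.0.0.0/0 clear@0
  + 152.251.0.0/16 (H3) depth=16
  + 252.236.240.0/20 (H5) depth=20
  + 252.0.0.0/8 (H4) depth=8
  lookup 252.2.109.39: bits 11111100 walk d0:-→d1:-→d2:-→d3:-→d4:-→d5:-→d6:-→d7:-→d8:H4 -> H4
  lookup 152.251.0.0: bits 10011000111110110 walk d0:-→d1:-→d2:-→d3:-→d4:-→d5:-→d6:-→d7:-→d8:-→d9:-→d10:-→d11:-→d12:-→d13:-→d14:-→d15:-→d16:H3→d17:- -> H3
  + 152.251.112.0/20 (H0) depth=20
  + 152.251.0.0/17 (H5) depth=17
  + 252.236.240.0/20 (H3) depth=20
  lookup 202.196.0.1: bits 1100101011000100 walk d0:-→d1:-→d2:-→d3:-→d4:-→d5:-→d6:-→d7:-→d8:-→d9:-→d10:-→d11:-→d12:-→d13:-→d14:H6→d15:-→d16:H0 -> H0
  lookup 152.251.10.147: bits 10011000111110110 walk d0:-→d1:-→d2:-→d3:-→d4:-→d5:-→d6:-→d7:-→d8:-→d9:-→d10:-→d11:-→d12:-→d13:-→d14:-→d15:-→d16:H3→d17:H5 -> H5
  lookup 152.251.112.122: bits 10011000111110110111 walk d0:-→d1:-→d2:-→d3:-→d4:-→d5:-→d6:-→d7:-→d8:-→d9:-→d10:-→d11:-→d12:-→d13:-→d14:-→d15:-→d16:H3→d17:H5→d18:-→d19:-→d20:H0 -> H0
  lookup 152.251.124.103: bits 10011000111110110111110 walk d0:-→d1:-→d2:-→d3:-→d4:-→d5:-→d6:-→d7:-→d8:-→d9:-→d10:-→d11:-→d12:-→d13:-→d14:-→d15:-→d16:H3→d17:H5→d18:-→d19:-→d20:H0→d21:-→d22:-→d23:H2 -> H2
  + 0.0.0.0/0 (H5) depth=0
  lookup 186.20.129.112: bits 10 walk d0:H5→d1:-→d2:- -> H5
  - 152.251.112.0/20 clear@20
  - 252.0.0.0/8 clear@8
  lookup 152.251.4.252: bits 10011000111110110 walk d0:H5→d1:-→d2:-→d3:-→d4:-→d5:-→d6:-→d7:-→d8:-→d9:-→d10:-→d11:-→d12:-→d13:-→d14:-→d15:-→d16:H3→d17:H5 -> H5
  lookup 152.251.124.6: bits 10011000111110110111110 walk d0:H5→d1:-→d2:-→d3:-→d4:-→d5:-→d6:-→d7:-→d8:-→d9:-→d10:-→d11:-→d12:-→d13:-→d14:-→d15:-→d16:H3→d17:H5→d18:-→d19:-→d20:-→d21:-→d22:-→d23:H2 -> H2
  + 0.0.0.0/0 (H6) depth=0
  + 0.0.0.0/0 (H4) depth=0
  + 152.251.125.101/32 (H5) depth=32
  lookup 202.196.172.33: bits 11001010110001001010110000100 walk d0:H4→d1:-→d2:-→d3:-→d4:-→d5:-→d6:-→d7:-→d8:-→d9:-→d10:-→d11:-→d12:-→d13:-→d14:H6→d15:-→d16:H0→d17:-→d18:-→d19:-→d20:-→d21:-→d22:-→d23:-→d24:-→d25:-→d26:-→d27:-→d28:-→d29:H1 -> H1
  + 202.196.160.0/20 (H6) depth=20
  + 152.251.125.0/24 (H0) depth=24
  + 252.0.0.0/8 (H3) depth=8
  lookup 202.196.160.13: bits 11001010110001001010 walk d0:H4→d1:-→d2:-→d3:-→d4:-→d5:-→d6:-→d7:-→d8:-→d9:-→d10:-→d11:-→d12:-→d13:-→d14:H6→d15:-→d16:H0→d17:-→d18:-→d19:-→d20:H6 -> H6

== LOOKUPS ==
["H5","H0","H3","H2","H4","H3","H0","H5","H0","H2","H5","H5","H2","H1","H6"]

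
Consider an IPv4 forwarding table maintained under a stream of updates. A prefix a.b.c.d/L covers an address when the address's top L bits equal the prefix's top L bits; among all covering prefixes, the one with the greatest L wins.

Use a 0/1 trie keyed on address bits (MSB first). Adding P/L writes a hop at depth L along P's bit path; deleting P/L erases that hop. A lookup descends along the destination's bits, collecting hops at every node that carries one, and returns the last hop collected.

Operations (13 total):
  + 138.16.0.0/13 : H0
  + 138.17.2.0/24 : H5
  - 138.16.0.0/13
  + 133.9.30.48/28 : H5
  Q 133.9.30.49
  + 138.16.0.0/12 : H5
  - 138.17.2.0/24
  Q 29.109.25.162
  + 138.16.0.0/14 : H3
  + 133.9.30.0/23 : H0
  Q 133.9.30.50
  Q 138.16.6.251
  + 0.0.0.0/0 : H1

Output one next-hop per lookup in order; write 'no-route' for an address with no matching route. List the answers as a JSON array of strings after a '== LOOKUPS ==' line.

Trace:
  + 138.16.0.0/13 (H0) depth=13
  + 138.17.2.0/24 (H5) depth=24
  - 138.16.0.0/13 clear@13
  + 133.9.30.48/28 (H5) depth=28
  ? 133.9.30.49  path d0:-→d1:-→d2:-→d3:-→d4:-→d5:-→d6:-→d7:-→d8:-→d9:-→d10:-→d11:-→d12:-→d13:-→d14:-→d15:-→d16:-→d17:-→d18:-→d19:-→d20:-→d21:-→d22:-→d23:-→d24:-→d25:-→d26:-→d27:-→d28:H5  best=H5
  + 138.16.0.0/12 (H5) depth=12
  - 138.17.2.0/24 clear@24
  ? 29.109.25.162  path d0:-  best=no-route
  + 138.16.0.0/14 (H3) depth=14
  + 133.9.30.0/23 (H0) depth=23
  ? 133.9.30.50  path d0:-→d1:-→d2:-→d3:-→d4:-→d5:-→d6:-→d7:-→d8:-→d9:-→d10:-→d11:-→d12:-→d13:-→d14:-→d15:-→d16:-→d17:-→d18:-→d19:-→d20:-→d21:-→d22:-→d23:H0→d24:-→d25:-→d26:-→d27:-→d28:H5  best=H5
  ? 138.16.6.251  path d0:-→d1:-→d2:-→d3:-→d4:-→d5:-→d6:-→d7:-→d8:-→d9:-→d10:-→d11:-→d12:H5→d13:-→d14:H3→d15:-  best=H3
  + 0.0.0.0/0 (H1) depth=0

== LOOKUPS ==
["H5","no-route","H5","H3"]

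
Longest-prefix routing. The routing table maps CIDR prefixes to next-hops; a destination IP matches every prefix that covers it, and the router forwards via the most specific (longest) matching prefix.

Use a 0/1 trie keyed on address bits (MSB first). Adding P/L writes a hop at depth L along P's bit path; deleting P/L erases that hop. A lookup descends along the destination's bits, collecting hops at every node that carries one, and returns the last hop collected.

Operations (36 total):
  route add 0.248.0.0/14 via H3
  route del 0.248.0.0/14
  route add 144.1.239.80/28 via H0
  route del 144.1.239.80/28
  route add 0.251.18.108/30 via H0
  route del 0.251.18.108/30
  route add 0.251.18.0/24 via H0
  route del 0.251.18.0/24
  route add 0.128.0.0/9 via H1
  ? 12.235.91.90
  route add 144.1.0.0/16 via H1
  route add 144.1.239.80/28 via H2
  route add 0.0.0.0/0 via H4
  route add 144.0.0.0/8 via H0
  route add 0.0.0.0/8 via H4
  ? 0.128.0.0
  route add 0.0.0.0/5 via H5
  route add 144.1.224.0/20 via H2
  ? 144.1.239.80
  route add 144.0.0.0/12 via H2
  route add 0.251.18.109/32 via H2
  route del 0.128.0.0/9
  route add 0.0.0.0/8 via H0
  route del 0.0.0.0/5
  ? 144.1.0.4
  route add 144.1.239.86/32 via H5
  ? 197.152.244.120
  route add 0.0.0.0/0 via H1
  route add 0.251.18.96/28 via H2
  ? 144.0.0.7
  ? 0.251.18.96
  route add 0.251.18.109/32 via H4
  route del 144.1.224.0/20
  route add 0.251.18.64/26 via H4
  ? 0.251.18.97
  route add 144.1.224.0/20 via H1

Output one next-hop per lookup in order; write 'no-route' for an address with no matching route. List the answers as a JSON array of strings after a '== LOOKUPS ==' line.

Trace:
  add 0.248.0.0/14 -> H3 at depth 14
  del 0.248.0.0/14 (clear depth 14)
  add 144.1.239.80/28 -> H0 at depth 28
  del 144.1.239.80/28 (clear depth 28)
  add 0.251.18.108/30 -> H0 at depth 30
  del 0.251.18.108/30 (clear depth 30)
  add 0.251.18.0/24 -> H0 at depth 24
  del 0.251.18.0/24 (clear depth 24)
  add 0.128.0.0/9 -> H1 at depth 9
  Q 12.235.91.90: descend 0000 ; hops seen [∅] ; pick no-route
  add 144.1.0.0/16 -> H1 at depth 16
  add 144.1.239.80/28 -> H2 at depth 28
  add 0.0.0.0/0 -> H4 at depth 0
  add 144.0.0.0/8 -> H0 at depth 8
  add 0.0.0.0/8 -> H4 at depth 8
  Q 0.128.0.0: descend 000000001 ; hops seen [H4,H4,H1] ; pick H1
  add 0.0.0.0/5 -> H5 at depth 5
  add 144.1.224.0/20 -> H2 at depth 20
  Q 144.1.239.80: descend 1001000000000001111011110101 ; hops seen [H4,H0,H1,H2,H2] ; pick H2
  add 144.0.0.0/12 -> H2 at depth 12
  add 0.251.18.109/32 -> H2 at depth 32
  del 0.128.0.0/9 (clear depth 9)
  add 0.0.0.0/8 -> H0 at depth 8
  del 0.0.0.0/5 (clear depth 5)
  Q 144.1.0.4: descend 1001000000000001 ; hops seen [H4,H0,H2,H1] ; pick H1
  add 144.1.239.86/32 -> H5 at depth 32
  Q 197.152.244.120: descend 1 ; hops seen [H4] ; pick H4
  add 0.0.0.0/0 -> H1 at depth 0
  add 0.251.18.96/28 -> H2 at depth 28
  Q 144.0.0.7: descend 100100000000000 ; hops seen [H1,H0,H2] ; pick H2
  Q 0.251.18.96: descend 0000000011111011000100100110 ; hops seen [H1,H0,H2] ; pick H2
  add 0.251.18.109/32 -> H4 at depth 32
  del 144.1.224.0/20 (clear depth 20)
  add 0.251.18.64/26 -> H4 at depth 26
  Q 0.251.18.97: descend 0000000011111011000100100110 ; hops seen [H1,H0,H4,H2] ; pick H2
  add 144.1.224.0/20 -> H1 at depth 20

== LOOKUPS ==
["no-route","H1","H2","H1","H4","H2","H2","H2"]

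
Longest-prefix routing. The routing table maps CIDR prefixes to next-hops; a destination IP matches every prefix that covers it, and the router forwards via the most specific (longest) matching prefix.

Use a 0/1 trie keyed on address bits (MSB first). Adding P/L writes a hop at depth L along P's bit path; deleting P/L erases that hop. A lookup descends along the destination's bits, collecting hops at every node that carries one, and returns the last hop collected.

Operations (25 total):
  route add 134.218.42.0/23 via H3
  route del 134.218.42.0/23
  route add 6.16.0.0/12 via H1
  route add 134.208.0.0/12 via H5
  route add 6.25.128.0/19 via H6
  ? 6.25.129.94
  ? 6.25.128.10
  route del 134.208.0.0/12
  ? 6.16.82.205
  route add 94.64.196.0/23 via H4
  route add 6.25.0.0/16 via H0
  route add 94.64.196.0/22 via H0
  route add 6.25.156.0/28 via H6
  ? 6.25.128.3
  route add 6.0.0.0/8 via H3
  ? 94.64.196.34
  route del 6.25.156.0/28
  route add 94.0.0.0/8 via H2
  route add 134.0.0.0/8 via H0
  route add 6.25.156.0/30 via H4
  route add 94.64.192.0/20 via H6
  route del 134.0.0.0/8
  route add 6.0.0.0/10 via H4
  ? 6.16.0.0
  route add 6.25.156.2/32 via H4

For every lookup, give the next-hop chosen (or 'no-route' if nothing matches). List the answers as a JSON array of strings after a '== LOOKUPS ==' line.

Trace:
  add 134.218.42.0/23 -> H3 at depth 23
  - 134.218.42.0/23 clear@23
  add 6.16.0.0/12 -> H1 at depth 12
  add 134.208.0.0/12 -> H5 at depth 12
  add 6.25.128.0/19 -> H6 at depth 19
  ? 6.25.129.94  path d0:-→d1:-→d2:-→d3:-→d4:-→d5:-→d6:-→d7:-→d8:-→d9:-→d10:-→d11:-→d12:H1→d13:-→d14:-→d15:-→d16:-→d17:-→d18:-→d19:H6  best=H6
  ? 6.25.128.10  path d0:-→d1:-→d2:-→d3:-→d4:-→d5:-→d6:-→d7:-→d8:-→d9:-→d10:-→d11:-→d12:H1→d13:-→d14:-→d15:-→d16:-→d17:-→d18:-→d19:H6  best=H6
  - 134.208.0.0/12 clear@12
  ? 6.16.82.205  path d0:-→d1:-→d2:-→d3:-→d4:-→d5:-→d6:-→d7:-→d8:-→d9:-→d10:-→d11:-→d12:H1  best=H1
  add 94.64.196.0/23 -> H4 at depth 23
  add 6.25.0.0/16 -> H0 at depth 16
  add 94.64.196.0/22 -> H0 at depth 22
  add 6.25.156.0/28 -> H6 at depth 28
  ? 6.25.128.3  path d0:-→d1:-→d2:-→d3:-→d4:-→d5:-→d6:-→d7:-→d8:-→d9:-→d10:-→d11:-→d12:H1→d13:-→d14:-→d15:-→d16:H0→d17:-→d18:-→d19:H6  best=H6
  add 6.0.0.0/8 -> H3 at depth 8
  ? 94.64.196.34  path d0:-→d1:-→d2:-→d3:-→d4:-→d5:-→d6:-→d7:-→d8:-→d9:-→d10:-→d11:-→d12:-→d13:-→d14:-→d15:-→d16:-→d17:-→d18:-→d19:-→d20:-→d21:-→d22:H0→d23:H4  best=H4
  - 6.25.156.0/28 clear@28
  add 94.0.0.0/8 -> H2 at depth 8
  add 134.0.0.0/8 -> H0 at depth 8
  add 6.25.156.0/30 -> H4 at depth 30
  add 94.64.192.0/20 -> H6 at depth 20
  - 134.0.0.0/8 clear@8
  add 6.0.0.0/10 -> H4 at depth 10
  ? 6.16.0.0  path d0:-→d1:-→d2:-→d3:-→d4:-→d5:-→d6:-→d7:-→d8:H3→d9:-→d10:H4→d11:-→d12:H1  best=H1
  add 6.25.156.2/32 -> H4 at depth 32

== LOOKUPS ==
["H6","H6","H1","H6","H4","H1"]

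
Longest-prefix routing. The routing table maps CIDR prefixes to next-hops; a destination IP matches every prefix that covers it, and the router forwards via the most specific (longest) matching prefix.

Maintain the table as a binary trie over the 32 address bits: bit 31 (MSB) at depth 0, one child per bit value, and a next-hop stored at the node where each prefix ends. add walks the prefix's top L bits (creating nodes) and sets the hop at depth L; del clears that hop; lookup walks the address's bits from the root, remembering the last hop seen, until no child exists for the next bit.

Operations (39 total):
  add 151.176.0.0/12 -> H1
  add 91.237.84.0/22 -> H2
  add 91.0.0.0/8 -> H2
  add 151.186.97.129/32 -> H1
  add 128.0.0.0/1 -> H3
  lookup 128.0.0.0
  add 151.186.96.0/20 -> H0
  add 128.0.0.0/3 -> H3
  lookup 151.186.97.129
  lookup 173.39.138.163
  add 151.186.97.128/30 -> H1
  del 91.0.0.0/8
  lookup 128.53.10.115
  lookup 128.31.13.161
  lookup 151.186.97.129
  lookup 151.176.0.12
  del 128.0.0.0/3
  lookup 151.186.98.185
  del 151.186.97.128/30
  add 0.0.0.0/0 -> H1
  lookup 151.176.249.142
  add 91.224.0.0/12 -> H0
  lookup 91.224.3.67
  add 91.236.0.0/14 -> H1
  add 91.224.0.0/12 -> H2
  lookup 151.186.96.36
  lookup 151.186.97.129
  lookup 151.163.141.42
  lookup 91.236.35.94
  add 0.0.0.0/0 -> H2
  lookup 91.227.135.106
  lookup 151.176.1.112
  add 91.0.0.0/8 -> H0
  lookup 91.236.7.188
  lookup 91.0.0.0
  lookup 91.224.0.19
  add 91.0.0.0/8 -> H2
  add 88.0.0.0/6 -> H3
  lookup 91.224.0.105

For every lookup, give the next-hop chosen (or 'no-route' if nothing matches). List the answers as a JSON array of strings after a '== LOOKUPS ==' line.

Apply in order:
  add 151.176.0.0/12 -> H1 at depth 12
  add 91.237.84.0/22 -> H2 at depth 22
  add 91.0.0.0/8 -> H2 at depth 8
  add 151.186.97.129/32 -> H1 at depth 32
  add 128.0.0.0/1 -> H3 at depth 1
  Q 128.0.0.0: descend 100 ; hops seen [H3] ; pick H3
  add 151.186.96.0/20 -> H0 at depth 20
  add 128.0.0.0/3 -> H3 at depth 3
  Q 151.186.97.129: descend 10010111101110100110000110000001 ; hops seen [H3,H3,H1,H0,H1] ; pick H1
  Q 173.39.138.163: descend 10 ; hops seen [H3] ; pick H3
  add 151.186.97.128/30 -> H1 at depth 30
  - 91.0.0.0/8 clear@8
  Q 128.53.10.115: descend 100 ; hops seen [H3,H3] ; pick H3
  Q 128.31.13.161: descend 100 ; hops seen [H3,H3] ; pick H3
  Q 151.186.97.129: descend 10010111101110100110000110000001 ; hops seen [H3,H3,H1,H0,H1,H1] ; pick H1
  Q 151.176.0.12: descend 100101111011 ; hops seen [H3,H3,H1] ; pick H1
  - 128.0.0.0/3 clear@3
  Q 151.186.98.185: descend 1001011110111010011000 ; hops seen [H3,H1,H0] ; pick H0
  - 151.186.97.128/30 clear@30
  add 0.0.0.0/0 -> H1 at depth 0
  Q 151.176.249.142: descend 100101111011 ; hops seen [H1,H3,H1] ; pick H1
  add 91.224.0.0/12 -> H0 at depth 12
  Q 91.224.3.67: descend 010110111110 ; hops seen [H1,H0] ; pick H0
  add 91.236.0.0/14 -> H1 at depth 14
  add 91.224.0.0/12 -> H2 at depth 12
  Q 151.186.96.36: descend 10010111101110100110000 ; hops seen [H1,H3,H1,H0] ; pick H0
  Q 151.186.97.129: descend 10010111101110100110000110000001 ; hops seen [H1,H3,H1,H0,H1] ; pick H1
  Q 151.163.141.42: descend 10010111101 ; hops seen [H1,H3] ; pick H3
  Q 91.236.35.94: descend 010110111110110 ; hops seen [H1,H2,H1] ; pick H1
  add 0.0.0.0/0 -> H2 at depth 0
  Q 91.227.135.106: descend 010110111110 ; hops seen [H2,H2] ; pick H2
  Q 151.176.1.112: descend 100101111011 ; hops seen [H2,H3,H1] ; pick H1
  add 91.0.0.0/8 -> H0 at depth 8
  Q 91.236.7.188: descend 010110111110110 ; hops seen [H2,H0,H2,H1] ; pick H1
  Q 91.0.0.0: descend 01011011 ; hops seen [H2,H0] ; pick H0
  Q 91.224.0.19: descend 010110111110 ; hops seen [H2,H0,H2] ; pick H2
  add 91.0.0.0/8 -> H2 at depth 8
  add 88.0.0.0/6 -> H3 at depth 6
  Q 91.224.0.105: descend 010110111110 ; hops seen [H2,H3,H2,H2] ; pick H2

== LOOKUPS ==
["H3","H1","H3","H3","H3","H1","H1","H0","H1","H0","H0","H1","H3","H1","H2","H1","H1","H0","H2","H2"]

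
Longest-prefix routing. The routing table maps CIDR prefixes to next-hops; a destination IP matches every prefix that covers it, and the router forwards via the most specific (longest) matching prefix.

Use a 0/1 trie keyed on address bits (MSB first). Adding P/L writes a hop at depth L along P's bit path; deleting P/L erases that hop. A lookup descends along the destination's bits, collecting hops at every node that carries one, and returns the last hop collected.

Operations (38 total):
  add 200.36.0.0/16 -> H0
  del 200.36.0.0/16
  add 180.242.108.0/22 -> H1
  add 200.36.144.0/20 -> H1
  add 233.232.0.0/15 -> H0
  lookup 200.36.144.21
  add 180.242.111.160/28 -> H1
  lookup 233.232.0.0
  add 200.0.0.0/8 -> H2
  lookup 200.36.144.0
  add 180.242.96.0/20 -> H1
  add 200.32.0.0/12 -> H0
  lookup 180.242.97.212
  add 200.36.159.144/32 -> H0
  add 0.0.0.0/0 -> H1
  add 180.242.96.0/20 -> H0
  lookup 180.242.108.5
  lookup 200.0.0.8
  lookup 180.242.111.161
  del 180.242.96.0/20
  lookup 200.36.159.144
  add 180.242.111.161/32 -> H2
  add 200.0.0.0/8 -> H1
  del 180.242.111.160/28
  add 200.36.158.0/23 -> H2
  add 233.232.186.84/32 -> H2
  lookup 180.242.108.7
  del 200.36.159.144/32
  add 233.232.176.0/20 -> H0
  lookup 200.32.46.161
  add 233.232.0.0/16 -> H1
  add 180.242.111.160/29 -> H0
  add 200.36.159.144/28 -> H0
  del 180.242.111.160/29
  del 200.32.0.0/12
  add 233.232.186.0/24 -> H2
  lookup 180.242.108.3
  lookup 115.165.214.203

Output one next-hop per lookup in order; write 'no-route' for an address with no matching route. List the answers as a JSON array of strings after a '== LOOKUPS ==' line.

Trace:
  + 200.36.0.0/16 (H0) depth=16
  - 200.36.0.0/16 clear@16
  + 180.242.108.0/22 (H1) depth=22
  + 200.36.144.0/20 (H1) depth=20
  + 233.232.0.0/15 (H0) depth=15
  lookup 200.36.144.21: bits 11001000001001001001 walk d0:-→d1:-→d2:-→d3:-→d4:-→d5:-→d6:-→d7:-→d8:-→d9:-→d10:-→d11:-→d12:-→d13:-→d14:-→d15:-→d16:-→d17:-→d18:-→d19:-→d20:H1 -> H1
  + 180.242.111.160/28 (H1) depth=28
  lookup 233.232.0.0: bits 111010011110100 walk d0:-→d1:-→d2:-→d3:-→d4:-→d5:-→d6:-→d7:-→d8:-→d9:-→d10:-→d11:-→d12:-→d13:-→d14:-→d15:H0 -> H0
  + 200.0.0.0/8 (H2) depth=8
  lookup 200.36.144.0: bits 11001000001001001001 walk d0:-→d1:-→d2:-→d3:-→d4:-→d5:-→d6:-→d7:-→d8:H2→d9:-→d10:-→d11:-→d12:-→d13:-→d14:-→d15:-→d16:-→d17:-→d18:-→d19:-→d20:H1 -> H1
  + 180.242.96.0/20 (H1) depth=20
  + 200.32.0.0/12 (H0) depth=12
  lookup 180.242.97.212: bits 10110100111100100110 walk d0:-→d1:-→d2:-→d3:-→d4:-→d5:-→d6:-→d7:-→d8:-→d9:-→d10:-→d11:-→d12:-→d13:-→d14:-→d15:-→d16:-→d17:-→d18:-→d19:-→d20:H1 -> H1
  + 200.36.159.144/32 (H0) depth=32
  + 0.0.0.0/0 (H1) depth=0
  + 180.242.96.0/20 (H0) depth=20
  lookup 180.242.108.5: bits 1011010011110010011011 walk d0:H1→d1:-→d2:-→d3:-→d4:-→d5:-→d6:-→d7:-→d8:-→d9:-→d10:-→d11:-→d12:-→d13:-→d14:-→d15:-→d16:-→d17:-→d18:-→d19:-→d20:H0→d21:-→d22:H1 -> H1
  lookup 200.0.0.8: bits 1100100000 walk d0:H1→d1:-→d2:-→d3:-→d4:-→d5:-→d6:-→d7:-→d8:H2→d9:-→d10:- -> H2
  lookup 180.242.111.161: bits 1011010011110010011011111010 walk d0:H1→d1:-→d2:-→d3:-→d4:-→d5:-→d6:-→d7:-→d8:-→d9:-→d10:-→d11:-→d12:-→d13:-→d14:-→d15:-→d16:-→d17:-→d18:-→d19:-→d20:H0→d21:-→d22:H1→d23:-→d24:-→d25:-→d26:-→d27:-→d28:H1 -> H1
  - 180.242.96.0/20 clear@20
  lookup 200.36.159.144: bits 11001000001001001001111110010000 walk d0:H1→d1:-→d2:-→d3:-→d4:-→d5:-→d6:-→d7:-→d8:H2→d9:-→d10:-→d11:-→d12:H0→d13:-→d14:-→d15:-→d16:-→d17:-→d18:-→d19:-→d20:H1→d21:-→d22:-→d23:-→d24:-→d25:-→d26:-→d27:-→d28:-→d29:-→d30:-→d31:-→d32:H0 -> H0
  + 180.242.111.161/32 (H2) depth=32
  + 200.0.0.0/8 (H1) depth=8
  - 180.242.111.160/28 clear@28
  + 200.36.158.0/23 (H2) depth=23
  + 233.232.186.84/32 (H2) depth=32
  lookup 180.242.108.7: bits 1011010011110010011011 walk d0:H1→d1:-→d2:-→d3:-→d4:-→d5:-→d6:-→d7:-→d8:-→d9:-→d10:-→d11:-→d12:-→d13:-→d14:-→d15:-→d16:-→d17:-→d18:-→d19:-→d20:-→d21:-→d22:H1 -> H1
  - 200.36.159.144/32 clear@32
  + 233.232.176.0/20 (H0) depth=20
  lookup 200.32.46.161: bits 1100100000100 walk d0:H1→d1:-→d2:-→d3:-→d4:-→d5:-→d6:-→d7:-→d8:H1→d9:-→d10:-→d11:-→d12:H0→d13:- -> H0
  + 233.232.0.0/16 (H1) depth=16
  + 180.242.111.160/29 (H0) depth=29
  + 200.36.159.144/28 (H0) depth=28
  - 180.242.111.160/29 clear@29
  - 200.32.0.0/12 clear@12
  + 233.232.186.0/24 (H2) depth=24
  lookup 180.242.108.3: bits 1011010011110010011011 walk d0:H1→d1:-→d2:-→d3:-→d4:-→d5:-→d6:-→d7:-→d8:-→d9:-→d10:-→d11:-→d12:-→d13:-→d14:-→d15:-→d16:-→d17:-→d18:-→d19:-→d20:-→d21:-→d22:H1 -> H1
  lookup 115.165.214.203: bits ε walk d0:H1 -> H1

== LOOKUPS ==
["H1","H0","H1","H1","H1","H2","H1","H0","H1","H0","H1","H1"]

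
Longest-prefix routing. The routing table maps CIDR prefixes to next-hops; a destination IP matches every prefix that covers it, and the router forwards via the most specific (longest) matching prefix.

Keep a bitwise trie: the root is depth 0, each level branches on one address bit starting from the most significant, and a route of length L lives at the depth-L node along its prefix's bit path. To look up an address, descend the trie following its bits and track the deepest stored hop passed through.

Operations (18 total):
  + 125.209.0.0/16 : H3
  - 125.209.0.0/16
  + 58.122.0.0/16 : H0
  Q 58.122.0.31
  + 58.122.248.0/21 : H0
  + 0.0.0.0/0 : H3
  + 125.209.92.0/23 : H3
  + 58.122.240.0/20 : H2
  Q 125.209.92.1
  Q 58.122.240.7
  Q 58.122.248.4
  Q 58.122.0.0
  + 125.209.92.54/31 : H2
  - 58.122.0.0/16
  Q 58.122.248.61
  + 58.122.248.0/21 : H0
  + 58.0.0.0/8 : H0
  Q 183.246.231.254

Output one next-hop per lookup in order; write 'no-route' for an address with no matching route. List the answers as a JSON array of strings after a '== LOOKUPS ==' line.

Process each operation:
  add 125.209.0.0/16 -> H3 at depth 16
  - 125.209.0.0/16 clear@16
  add 58.122.0.0/16 -> H0 at depth 16
  lookup 58.122.0.31: bits 0011101001111010 walk d0:-→d1:-→d2:-→d3:-→d4:-→d5:-→d6:-→d7:-→d8:-→d9:-→d10:-→d11:-→d12:-→d13:-→d14:-→d15:-→d16:H0 -> H0
  add 58.122.248.0/21 -> H0 at depth 21
  add 0.0.0.0/0 -> H3 at depth 0
  add 125.209.92.0/23 -> H3 at depth 23
  add 58.122.240.0/20 -> H2 at depth 20
  lookup 125.209.92.1: bits 01111101110100010101110 walk d0:H3→d1:-→d2:-→d3:-→d4:-→d5:-→d6:-→d7:-→d8:-→d9:-→d10:-→d11:-→d12:-→d13:-→d14:-→d15:-→d16:-→d17:-→d18:-→d19:-→d20:-→d21:-→d22:-→d23:H3 -> H3
  lookup 58.122.240.7: bits 00111010011110101111 walk d0:H3→d1:-→d2:-→d3:-→d4:-→d5:-→d6:-→d7:-→d8:-→d9:-→d10:-→d11:-→d12:-→d13:-→d14:-→d15:-→d16:H0→d17:-→d18:-→d19:-→d20:H2 -> H2
  lookup 58.122.248.4: bits 001110100111101011111 walk d0:H3→d1:-→d2:-→d3:-→d4:-→d5:-→d6:-→d7:-→d8:-→d9:-→d10:-→d11:-→d12:-→d13:-→d14:-→d15:-→d16:H0→d17:-→d18:-→d19:-→d20:H2→d21:H0 -> H0
  lookup 58.122.0.0: bits 0011101001111010 walk d0:H3→d1:-→d2:-→d3:-→d4:-→d5:-→d6:-→d7:-→d8:-→d9:-→d10:-→d11:-→d12:-→d13:-→d14:-→d15:-→d16:H0 -> H0
  add 125.209.92.54/31 -> H2 at depth 31
  - 58.122.0.0/16 clear@16
  lookup 58.122.248.61: bits 001110100111101011111 walk d0:H3→d1:-→d2:-→d3:-→d4:-→d5:-→d6:-→d7:-→d8:-→d9:-→d10:-→d11:-→d12:-→d13:-→d14:-→d15:-→d16:-→d17:-→d18:-→d19:-→d20:H2→d21:H0 -> H0
  add 58.122.248.0/21 -> H0 at depth 21
  add 58.0.0.0/8 -> H0 at depth 8
  lookup 183.246.231.254: bits ε walk d0:H3 -> H3

== LOOKUPS ==
["H0","H3","H2","H0","H0","H0","H3"]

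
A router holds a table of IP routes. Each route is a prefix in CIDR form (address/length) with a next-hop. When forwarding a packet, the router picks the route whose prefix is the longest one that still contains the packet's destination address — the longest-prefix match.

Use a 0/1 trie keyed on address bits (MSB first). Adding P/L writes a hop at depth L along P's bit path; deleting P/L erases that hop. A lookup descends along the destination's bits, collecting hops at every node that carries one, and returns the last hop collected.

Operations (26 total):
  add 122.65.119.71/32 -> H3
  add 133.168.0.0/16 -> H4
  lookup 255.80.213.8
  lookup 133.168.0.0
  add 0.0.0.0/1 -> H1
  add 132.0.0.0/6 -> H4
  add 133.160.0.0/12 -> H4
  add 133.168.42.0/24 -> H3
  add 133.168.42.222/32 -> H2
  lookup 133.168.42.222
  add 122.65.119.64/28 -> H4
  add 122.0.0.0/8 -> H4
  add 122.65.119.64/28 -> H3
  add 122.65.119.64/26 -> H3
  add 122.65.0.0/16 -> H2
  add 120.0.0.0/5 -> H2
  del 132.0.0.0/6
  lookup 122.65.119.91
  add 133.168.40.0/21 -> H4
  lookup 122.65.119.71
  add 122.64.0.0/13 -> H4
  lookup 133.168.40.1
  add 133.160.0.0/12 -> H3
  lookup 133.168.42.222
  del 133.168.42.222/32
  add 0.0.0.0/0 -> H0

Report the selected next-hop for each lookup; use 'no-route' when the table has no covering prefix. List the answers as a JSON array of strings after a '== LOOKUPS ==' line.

Apply in order:
  + 122.65.119.71/32 (H3) depth=32
  + 133.168.0.0/16 (H4) depth=16
  ? 255.80.213.8  path d0:-→d1:-  best=no-route
  ? 133.168.0.0  path d0:-→d1:-→d2:-→d3:-→d4:-→d5:-→d6:-→d7:-→d8:-→d9:-→d10:-→d11:-→d12:-→d13:-→d14:-→d15:-→d16:H4  best=H4
  + 0.0.0.0/1 (H1) depth=1
  + 132.0.0.0/6 (H4) depth=6
  + 133.160.0.0/12 (H4) depth=12
  + 133.168.42.0/24 (H3) depth=24
  + 133.168.42.222/32 (H2) depth=32
  ? 133.168.42.222  path d0:-→d1:-→d2:-→d3:-→d4:-→d5:-→d6:H4→d7:-→d8:-→d9:-→d10:-→d11:-→d12:H4→d13:-→d14:-→d15:-→d16:H4→d17:-→d18:-→d19:-→d20:-→d21:-→d22:-→d23:-→d24:H3→d25:-→d26:-→d27:-→d28:-→d29:-→d30:-→d31:-→d32:H2  best=H2
  + 122.65.119.64/28 (H4) depth=28
  + 122.0.0.0/8 (H4) depth=8
  + 122.65.119.64/28 (H3) depth=28
  + 122.65.119.64/26 (H3) depth=26
  + 122.65.0.0/16 (H2) depth=16
  + 120.0.0.0/5 (H2) depth=5
  del 132.0.0.0/6 (clear depth 6)
  ? 122.65.119.91  path d0:-→d1:H1→d2:-→d3:-→d4:-→d5:H2→d6:-→d7:-→d8:H4→d9:-→d10:-→d11:-→d12:-→d13:-→d14:-→d15:-→d16:H2→d17:-→d18:-→d19:-→d20:-→d21:-→d22:-→d23:-→d24:-→d25:-→d26:H3→d27:-  best=H3
  + 133.168.40.0/21 (H4) depth=21
  ? 122.65.119.71  path d0:-→d1:H1→d2:-→d3:-→d4:-→d5:H2→d6:-→d7:-→d8:H4→d9:-→d10:-→d11:-→d12:-→d13:-→d14:-→d15:-→d16:H2→d17:-→d18:-→d19:-→d20:-→d21:-→d22:-→d23:-→d24:-→d25:-→d26:H3→d27:-→d28:H3→d29:-→d30:-→d31:-→d32:H3  best=H3
  + 122.64.0.0/13 (H4) depth=13
  ? 133.168.40.1  path d0:-→d1:-→d2:-→d3:-→d4:-→d5:-→d6:-→d7:-→d8:-→d9:-→d10:-→d11:-→d12:H4→d13:-→d14:-→d15:-→d16:H4→d17:-→d18:-→d19:-→d20:-→d21:H4→d22:-  best=H4
  + 133.160.0.0/12 (H3) depth=12
  ? 133.168.42.222  path d0:-→d1:-→d2:-→d3:-→d4:-→d5:-→d6:-→d7:-→d8:-→d9:-→d10:-→d11:-→d12:H3→d13:-→d14:-→d15:-→d16:H4→d17:-→d18:-→d19:-→d20:-→d21:H4→d22:-→d23:-→d24:H3→d25:-→d26:-→d27:-→d28:-→d29:-→d30:-→d31:-→d32:H2  best=H2
  del 133.168.42.222/32 (clear depth 32)
  + 0.0.0.0/0 (H0) depth=0

== LOOKUPS ==
["no-route","H4","H2","H3","H3","H4","H2"]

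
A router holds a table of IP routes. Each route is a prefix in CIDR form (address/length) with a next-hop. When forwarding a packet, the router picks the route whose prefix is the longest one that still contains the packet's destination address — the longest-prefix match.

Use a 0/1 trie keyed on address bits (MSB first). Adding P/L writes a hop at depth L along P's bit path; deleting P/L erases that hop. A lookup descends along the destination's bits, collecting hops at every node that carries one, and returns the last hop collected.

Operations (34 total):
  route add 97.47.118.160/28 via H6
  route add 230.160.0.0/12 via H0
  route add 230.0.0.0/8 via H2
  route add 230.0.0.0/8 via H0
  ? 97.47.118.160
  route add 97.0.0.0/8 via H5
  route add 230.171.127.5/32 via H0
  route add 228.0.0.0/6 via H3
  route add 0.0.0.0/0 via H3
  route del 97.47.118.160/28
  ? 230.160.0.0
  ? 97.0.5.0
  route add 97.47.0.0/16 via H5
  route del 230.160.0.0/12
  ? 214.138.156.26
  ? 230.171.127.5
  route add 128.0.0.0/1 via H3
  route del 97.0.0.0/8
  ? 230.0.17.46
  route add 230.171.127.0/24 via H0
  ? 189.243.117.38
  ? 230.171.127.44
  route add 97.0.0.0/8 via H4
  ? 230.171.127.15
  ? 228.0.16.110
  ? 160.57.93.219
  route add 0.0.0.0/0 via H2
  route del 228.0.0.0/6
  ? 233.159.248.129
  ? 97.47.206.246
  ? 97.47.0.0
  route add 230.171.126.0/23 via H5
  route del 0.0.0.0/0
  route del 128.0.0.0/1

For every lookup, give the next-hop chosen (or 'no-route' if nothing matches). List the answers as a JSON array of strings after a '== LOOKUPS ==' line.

Process each operation:
  + 97.47.118.160/28 (H6) depth=28
  + 230.160.0.0/12 (H0) depth=12
  + 230.0.0.0/8 (H2) depth=8
  + 230.0.0.0/8 (H0) depth=8
  lookup 97.47.118.160: bits 0110000100101111011101101010 walk d0:-→d1:-→d2:-→d3:-→d4:-→d5:-→d6:-→d7:-→d8:-→d9:-→d10:-→d11:-→d12:-→d13:-→d14:-→d15:-→d16:-→d17:-→d18:-→d19:-→d20:-→d21:-→d22:-→d23:-→d24:-→d25:-→d26:-→d27:-→d28:H6 -> H6
  + 97.0.0.0/8 (H5) depth=8
  + 230.171.127.5/32 (H0) depth=32
  + 228.0.0.0/6 (H3) depth=6
  + 0.0.0.0/0 (H3) depth=0
  - 97.47.118.160/28 clear@28
  lookup 230.160.0.0: bits 111001101010 walk d0:H3→d1:-→d2:-→d3:-→d4:-→d5:-→d6:H3→d7:-→d8:H0→d9:-→d10:-→d11:-→d12:H0 -> H0
  lookup 97.0.5.0: bits 0110000100 walk d0:H3→d1:-→d2:-→d3:-→d4:-→d5:-→d6:-→d7:-→d8:H5→d9:-→d10:- -> H5
  + 97.47.0.0/16 (H5) depth=16
  - 230.160.0.0/12 clear@12
  lookup 214.138.156.26: bits 11 walk d0:H3→d1:-→d2:- -> H3
  lookup 230.171.127.5: bits 11100110101010110111111100000101 walk d0:H3→d1:-→d2:-→d3:-→d4:-→d5:-→d6:H3→d7:-→d8:H0→d9:-→d10:-→d11:-→d12:-→d13:-→d14:-→d15:-→d16:-→d17:-→d18:-→d19:-→d20:-→d21:-→d22:-→d23:-→d24:-→d25:-→d26:-→d27:-→d28:-→d29:-→d30:-→d31:-→d32:H0 -> H0
  + 128.0.0.0/1 (H3) depth=1
  - 97.0.0.0/8 clear@8
  lookup 230.0.17.46: bits 11100110 walk d0:H3→d1:H3→d2:-→d3:-→d4:-→d5:-→d6:H3→d7:-→d8:H0 -> H0
  + 230.171.127.0/24 (H0) depth=24
  lookup 189.243.117.38: bits 1 walk d0:H3→d1:H3 -> H3
  lookup 230.171.127.44: bits 11100110101010110111111100 walk d0:H3→d1:H3→d2:-→d3:-→d4:-→d5:-→d6:H3→d7:-→d8:H0→d9:-→d10:-→d11:-→d12:-→d13:-→d14:-→d15:-→d16:-→d17:-→d18:-→d19:-→d20:-→d21:-→d22:-→d23:-→d24:H0→d25:-→d26:- -> H0
  + 97.0.0.0/8 (H4) depth=8
  lookup 230.171.127.15: bits 1110011010101011011111110000 walk d0:H3→d1:H3→d2:-→d3:-→d4:-→d5:-→d6:H3→d7:-→d8:H0→d9:-→d10:-→d11:-→d12:-→d13:-→d14:-→d15:-→d16:-→d17:-→d18:-→d19:-→d20:-→d21:-→d22:-→d23:-→d24:H0→d25:-→d26:-→d27:-→d28:- -> H0
  lookup 228.0.16.110: bits 111001 walk d0:H3→d1:H3→d2:-→d3:-→d4:-→d5:-→d6:H3 -> H3
  lookup 160.57.93.219: bits 1 walk d0:H3→d1:H3 -> H3
  + 0.0.0.0/0 (H2) depth=0
  - 228.0.0.0/6 clear@6
  lookup 233.159.248.129: bits 1110 walk d0:H2→d1:H3→d2:-→d3:-→d4:- -> H3
  lookup 97.47.206.246: bits 0110000100101111 walk d0:H2→d1:-→d2:-→d3:-→d4:-→d5:-→d6:-→d7:-→d8:H4→d9:-→d10:-→d11:-→d12:-→d13:-→d14:-→d15:-→d16:H5 -> H5
  lookup 97.47.0.0: bits 01100001001011110 walk d0:H2→d1:-→d2:-→d3:-→d4:-→d5:-→d6:-→d7:-→d8:H4→d9:-→d10:-→d11:-→d12:-→d13:-→d14:-→d15:-→d16:H5→d17:- -> H5
  + 230.171.126.0/23 (H5) depth=23
  - 0.0.0.0/0 clear@0
  - 128.0.0.0/1 clear@1

== LOOKUPS ==
["H6","H0","H5","H3","H0","H0","H3","H0","H0","H3","H3","H3","H5","H5"]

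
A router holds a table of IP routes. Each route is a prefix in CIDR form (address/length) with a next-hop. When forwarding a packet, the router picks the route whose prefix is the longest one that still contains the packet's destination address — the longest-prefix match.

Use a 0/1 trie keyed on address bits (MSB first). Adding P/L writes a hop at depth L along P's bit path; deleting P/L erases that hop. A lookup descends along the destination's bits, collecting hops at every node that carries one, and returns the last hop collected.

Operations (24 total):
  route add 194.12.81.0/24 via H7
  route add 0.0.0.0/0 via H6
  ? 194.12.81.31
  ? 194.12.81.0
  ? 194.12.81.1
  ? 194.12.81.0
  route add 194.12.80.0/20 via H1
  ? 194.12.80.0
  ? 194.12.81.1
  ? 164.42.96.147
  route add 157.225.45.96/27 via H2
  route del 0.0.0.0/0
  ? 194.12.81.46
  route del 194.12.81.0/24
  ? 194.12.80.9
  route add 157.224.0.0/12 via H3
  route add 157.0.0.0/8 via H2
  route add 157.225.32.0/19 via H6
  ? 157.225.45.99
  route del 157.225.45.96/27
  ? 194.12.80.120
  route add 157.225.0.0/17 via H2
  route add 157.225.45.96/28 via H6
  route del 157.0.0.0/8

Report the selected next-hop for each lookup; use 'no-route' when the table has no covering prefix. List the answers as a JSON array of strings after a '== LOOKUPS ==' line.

Trace:
  add 194.12.81.0/24 -> H7 at depth 24
  add 0.0.0.0/0 -> H6 at depth 0
  lookup 194.12.81.31: bits 110000100000110001010001 walk d0:H6→d1:-→d2:-→d3:-→d4:-→d5:-→d6:-→d7:-→d8:-→d9:-→d10:-→d11:-→d12:-→d13:-→d14:-→d15:-→d16:-→d17:-→d18:-→d19:-→d20:-→d21:-→d22:-→d23:-→d24:H7 -> H7
  lookup 194.12.81.0: bits 110000100000110001010001 walk d0:H6→d1:-→d2:-→d3:-→d4:-→d5:-→d6:-→d7:-→d8:-→d9:-→d10:-→d11:-→d12:-→d13:-→d14:-→d15:-→d16:-→d17:-→d18:-→d19:-→d20:-→d21:-→d22:-→d23:-→d24:H7 -> H7
  lookup 194.12.81.1: bits 110000100000110001010001 walk d0:H6→d1:-→d2:-→d3:-→d4:-→d5:-→d6:-→d7:-→d8:-→d9:-→d10:-→d11:-→d12:-→d13:-→d14:-→d15:-→d16:-→d17:-→d18:-→d19:-→d20:-→d21:-→d22:-→d23:-→d24:H7 -> H7
  lookup 194.12.81.0: bits 110000100000110001010001 walk d0:H6→d1:-→d2:-→d3:-→d4:-→d5:-→d6:-→d7:-→d8:-→d9:-→d10:-→d11:-→d12:-→d13:-→d14:-→d15:-→d16:-→d17:-→d18:-→d19:-→d20:-→d21:-→d22:-→d23:-→d24:H7 -> H7
  add 194.12.80.0/20 -> H1 at depth 20
  lookup 194.12.80.0: bits 11000010000011000101000 walk d0:H6→d1:-→d2:-→d3:-→d4:-→d5:-→d6:-→d7:-→d8:-→d9:-→d10:-→d11:-→d12:-→d13:-→d14:-→d15:-→d16:-→d17:-→d18:-→d19:-→d20:H1→d21:-→d22:-→d23:- -> H1
  lookup 194.12.81.1: bits 110000100000110001010001 walk d0:H6→d1:-→d2:-→d3:-→d4:-→d5:-→d6:-→d7:-→d8:-→d9:-→d10:-→d11:-→d12:-→d13:-→d14:-→d15:-→d16:-→d17:-→d18:-→d19:-→d20:H1→d21:-→d22:-→d23:-→d24:H7 -> H7
  lookup 164.42.96.147: bits 1 walk d0:H6→d1:- -> H6
  add 157.225.45.96/27 -> H2 at depth 27
  - 0.0.0.0/0 clear@0
  lookup 194.12.81.46: bits 110000100000110001010001 walk d0:-→d1:-→d2:-→d3:-→d4:-→d5:-→d6:-→d7:-→d8:-→d9:-→d10:-→d11:-→d12:-→d13:-→d14:-→d15:-→d16:-→d17:-→d18:-→d19:-→d20:H1→d21:-→d22:-→d23:-→d24:H7 -> H7
  - 194.12.81.0/24 clear@24
  lookup 194.12.80.9: bits 11000010000011000101000 walk d0:-→d1:-→d2:-→d3:-→d4:-→d5:-→d6:-→d7:-→d8:-→d9:-→d10:-→d11:-→d12:-→d13:-→d14:-→d15:-→d16:-→d17:-→d18:-→d19:-→d20:H1→d21:-→d22:-→d23:- -> H1
  add 157.224.0.0/12 -> H3 at depth 12
  add 157.0.0.0/8 -> H2 at depth 8
  add 157.225.32.0/19 -> H6 at depth 19
  lookup 157.225.45.99: bits 100111011110000100101101011 walk d0:-→d1:-→d2:-→d3:-→d4:-→d5:-→d6:-→d7:-→d8:H2→d9:-→d10:-→d11:-→d12:H3→d13:-→d14:-→d15:-→d16:-→d17:-→d18:-→d19:H6→d20:-→d21:-→d22:-→d23:-→d24:-→d25:-→d26:-→d27:H2 -> H2
  - 157.225.45.96/27 clear@27
  lookup 194.12.80.120: bits 11000010000011000101000 walk d0:-→d1:-→d2:-→d3:-→d4:-→d5:-→d6:-→d7:-→d8:-→d9:-→d10:-→d11:-→d12:-→d13:-→d14:-→d15:-→d16:-→d17:-→d18:-→d19:-→d20:H1→d21:-→d22:-→d23:- -> H1
  add 157.225.0.0/17 -> H2 at depth 17
  add 157.225.45.96/28 -> H6 at depth 28
  - 157.0.0.0/8 clear@8

== LOOKUPS ==
["H7","H7","H7","H7","H1","H7","H6","H7","H1","H2","H1"]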